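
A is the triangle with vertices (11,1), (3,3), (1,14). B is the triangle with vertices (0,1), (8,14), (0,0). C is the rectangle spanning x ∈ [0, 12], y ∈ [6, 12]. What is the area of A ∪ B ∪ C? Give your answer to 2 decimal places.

By inclusion–exclusion:
Individual areas: |A| = 42, |B| = 4, |C| = 72.
|A∩B| = 1.2133.
|A∩C| = 17.6224.
|B∩C| = 1.3187.
|A∩B∩C| = 0.8264.
|A ∪ B ∪ C| = 118 − 20.1543 + 0.8264 = 98.67.

98.67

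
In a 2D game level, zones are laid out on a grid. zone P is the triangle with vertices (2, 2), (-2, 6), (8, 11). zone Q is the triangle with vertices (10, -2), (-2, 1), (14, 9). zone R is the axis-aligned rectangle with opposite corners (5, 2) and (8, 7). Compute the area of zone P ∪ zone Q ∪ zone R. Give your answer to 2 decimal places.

By inclusion–exclusion:
Individual areas: |zone P| = 30, |zone Q| = 72, |zone R| = 15.
|zone P∩zone Q| = 0.8333.
|zone P∩zone R| = 0.0833.
|zone Q∩zone R| = 9.75.
|zone P∩zone Q∩zone R| = 0.
|zone P ∪ zone Q ∪ zone R| = 117 − 10.6667 + 0 = 106.33.

106.33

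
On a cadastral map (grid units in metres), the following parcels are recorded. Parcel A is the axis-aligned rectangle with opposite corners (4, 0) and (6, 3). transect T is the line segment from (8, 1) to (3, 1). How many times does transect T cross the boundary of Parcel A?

The segment meets the boundary at (4,1), (6,1).

2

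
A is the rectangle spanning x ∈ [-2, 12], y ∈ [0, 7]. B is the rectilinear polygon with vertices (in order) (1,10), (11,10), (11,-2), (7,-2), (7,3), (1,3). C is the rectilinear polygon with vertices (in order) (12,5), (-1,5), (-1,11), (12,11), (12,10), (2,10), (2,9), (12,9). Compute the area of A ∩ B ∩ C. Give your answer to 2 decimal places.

20.00

The intersection is the polygon with vertices (11,5), (1,5), (1,7), (11,7).
By the shoelace formula its area is 20.00.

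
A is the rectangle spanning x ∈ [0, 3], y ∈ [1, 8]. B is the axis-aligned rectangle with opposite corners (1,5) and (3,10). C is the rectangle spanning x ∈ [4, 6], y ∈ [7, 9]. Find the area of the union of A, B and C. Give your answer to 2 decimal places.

By inclusion–exclusion:
Individual areas: |A| = 21, |B| = 10, |C| = 4.
|A∩B|: x∈[1,3], y∈[5,8] → 2·3 = 6.
|A∩C| = 0 (no overlap).
|B∩C| = 0 (no overlap).
|A∩B∩C| = 0.
|A ∪ B ∪ C| = 35 − 6 + 0 = 29.00.

29.00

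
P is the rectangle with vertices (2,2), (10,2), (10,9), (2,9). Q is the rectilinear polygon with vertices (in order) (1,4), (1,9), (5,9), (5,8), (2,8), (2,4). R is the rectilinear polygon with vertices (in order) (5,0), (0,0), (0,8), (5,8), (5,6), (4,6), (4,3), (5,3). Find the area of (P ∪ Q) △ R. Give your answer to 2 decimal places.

|P ∪ Q| = 61.
|(P ∪ Q) ∩ R| = 19.
|(P ∪ Q) △ R| = 61 + 37 − 38 = 60.00.

60.00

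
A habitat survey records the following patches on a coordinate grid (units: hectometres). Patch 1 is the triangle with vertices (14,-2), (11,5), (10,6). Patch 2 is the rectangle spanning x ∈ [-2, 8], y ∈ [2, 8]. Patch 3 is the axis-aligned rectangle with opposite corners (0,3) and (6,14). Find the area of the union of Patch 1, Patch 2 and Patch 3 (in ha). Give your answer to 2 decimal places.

98.00

By inclusion–exclusion:
Individual areas: |Patch 1| = 2, |Patch 2| = 60, |Patch 3| = 66.
|Patch 1∩Patch 2| = 0.
|Patch 1∩Patch 3| = 0.
|Patch 2∩Patch 3|: x∈[0,6], y∈[3,8] → 6·5 = 30.
|Patch 1∩Patch 2∩Patch 3| = 0.
|Patch 1 ∪ Patch 2 ∪ Patch 3| = 128 − 30 + 0 = 98.00.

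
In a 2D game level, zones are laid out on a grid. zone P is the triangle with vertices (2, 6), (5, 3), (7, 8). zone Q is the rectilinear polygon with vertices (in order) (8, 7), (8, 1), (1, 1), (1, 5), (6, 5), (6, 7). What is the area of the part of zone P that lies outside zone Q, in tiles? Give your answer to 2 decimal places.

|zone P| = 10.5, |zone P∩zone Q| = 3.25.
|zone P ∖ zone Q| = |zone P| − |zone P∩zone Q| = 10.5 − 3.25 = 7.25.

7.25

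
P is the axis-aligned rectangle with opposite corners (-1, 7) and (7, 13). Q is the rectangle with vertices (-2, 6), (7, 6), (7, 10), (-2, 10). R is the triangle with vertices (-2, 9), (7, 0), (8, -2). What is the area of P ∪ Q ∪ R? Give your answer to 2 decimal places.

64.09

By inclusion–exclusion:
Individual areas: |P| = 48, |Q| = 36, |R| = 4.5.
|P∩Q|: x∈[-1,7], y∈[7,10] → 8·3 = 24.
|P∩R| = 0.1318.
|Q∩R| = 0.4091.
|P∩Q∩R| = 0.1318.
|P ∪ Q ∪ R| = 88.5 − 24.5409 + 0.1318 = 64.09.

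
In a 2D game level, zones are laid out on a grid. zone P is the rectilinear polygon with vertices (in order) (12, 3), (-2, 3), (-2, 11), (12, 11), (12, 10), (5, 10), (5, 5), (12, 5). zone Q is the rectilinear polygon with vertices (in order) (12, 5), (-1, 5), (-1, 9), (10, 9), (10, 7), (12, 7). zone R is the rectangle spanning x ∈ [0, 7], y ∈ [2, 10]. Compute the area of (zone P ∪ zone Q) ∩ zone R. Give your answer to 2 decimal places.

|zone P ∪ zone Q| = 101.
|(zone P ∪ zone Q) ∩ zone R| = 47.00.

47.00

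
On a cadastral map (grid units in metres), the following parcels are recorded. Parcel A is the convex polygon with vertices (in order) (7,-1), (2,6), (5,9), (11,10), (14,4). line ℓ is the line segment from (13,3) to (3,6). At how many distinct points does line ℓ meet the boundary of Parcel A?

The segment meets the boundary at (12.718,3.085).

1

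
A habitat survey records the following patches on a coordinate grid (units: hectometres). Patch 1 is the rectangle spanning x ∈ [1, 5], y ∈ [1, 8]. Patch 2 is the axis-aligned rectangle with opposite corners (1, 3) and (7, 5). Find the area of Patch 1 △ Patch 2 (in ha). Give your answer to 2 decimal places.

|Patch 1∩Patch 2|: x∈[1,5], y∈[3,5] → 4·2 = 8.
|Patch 1 △ Patch 2| = |Patch 1| + |Patch 2| − 2·|Patch 1∩Patch 2| = 28 + 12 − 16 = 24.00.

24.00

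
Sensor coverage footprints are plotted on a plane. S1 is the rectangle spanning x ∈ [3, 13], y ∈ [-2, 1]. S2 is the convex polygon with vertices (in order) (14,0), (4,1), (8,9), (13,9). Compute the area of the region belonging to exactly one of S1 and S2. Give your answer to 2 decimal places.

86.40

|S1| = 30, |S2| = 64.5, |S1∩S2| = 4.05.
|S1 △ S2| = |S1| + |S2| − 2·|S1∩S2| = 30 + 64.5 − 8.1 = 86.40.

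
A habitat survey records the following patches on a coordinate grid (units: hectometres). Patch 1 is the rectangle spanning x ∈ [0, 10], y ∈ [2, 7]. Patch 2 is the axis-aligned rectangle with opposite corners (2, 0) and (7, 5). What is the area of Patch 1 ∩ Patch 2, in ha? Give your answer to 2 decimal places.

15.00

|Patch 1∩Patch 2|: x∈[2,7], y∈[2,5] → 5·3 = 15.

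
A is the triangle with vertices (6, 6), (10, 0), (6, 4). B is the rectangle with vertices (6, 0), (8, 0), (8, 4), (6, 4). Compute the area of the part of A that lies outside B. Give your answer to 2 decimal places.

2.33

|A| = 4, |A∩B| = 1.6667.
|A ∖ B| = |A| − |A∩B| = 4 − 1.6667 = 2.33.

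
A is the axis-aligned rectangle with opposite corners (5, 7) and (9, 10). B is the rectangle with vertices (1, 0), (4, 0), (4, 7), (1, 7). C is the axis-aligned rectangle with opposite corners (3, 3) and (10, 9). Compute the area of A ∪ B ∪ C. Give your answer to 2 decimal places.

63.00

By inclusion–exclusion:
Individual areas: |A| = 12, |B| = 21, |C| = 42.
|A∩B| = 0 (no overlap).
|A∩C|: x∈[5,9], y∈[7,9] → 4·2 = 8.
|B∩C|: x∈[3,4], y∈[3,7] → 1·4 = 4.
|A∩B∩C| = 0.
|A ∪ B ∪ C| = 75 − 12 + 0 = 63.00.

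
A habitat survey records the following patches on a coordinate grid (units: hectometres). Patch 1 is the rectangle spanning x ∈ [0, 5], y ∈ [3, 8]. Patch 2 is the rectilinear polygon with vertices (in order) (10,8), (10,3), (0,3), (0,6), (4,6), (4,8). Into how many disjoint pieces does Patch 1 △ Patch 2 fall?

Patch 1 △ Patch 2 splits into 2 disjoint pieces (area 25, area 8).

2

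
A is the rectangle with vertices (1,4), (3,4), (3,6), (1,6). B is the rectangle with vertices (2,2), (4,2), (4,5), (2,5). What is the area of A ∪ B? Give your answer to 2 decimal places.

9.00

By inclusion–exclusion:
Individual areas: |A| = 4, |B| = 6.
|A∩B|: x∈[2,3], y∈[4,5] → 1·1 = 1.
|A ∪ B| = 10 − 1 = 9.00.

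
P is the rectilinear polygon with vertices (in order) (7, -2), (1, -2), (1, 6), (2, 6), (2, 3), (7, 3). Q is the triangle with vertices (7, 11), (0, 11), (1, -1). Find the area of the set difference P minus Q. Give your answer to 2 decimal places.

|P| = 33, |P∩Q| = 7.
|P ∖ Q| = |P| − |P∩Q| = 33 − 7 = 26.00.

26.00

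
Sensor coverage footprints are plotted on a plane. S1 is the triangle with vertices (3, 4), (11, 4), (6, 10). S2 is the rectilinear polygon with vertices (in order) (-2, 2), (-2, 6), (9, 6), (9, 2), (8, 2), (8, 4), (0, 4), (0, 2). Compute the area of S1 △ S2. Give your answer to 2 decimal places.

|S1| = 24, |S2| = 28, |S1∩S2| = 11.
|S1 △ S2| = |S1| + |S2| − 2·|S1∩S2| = 24 + 28 − 22 = 30.00.

30.00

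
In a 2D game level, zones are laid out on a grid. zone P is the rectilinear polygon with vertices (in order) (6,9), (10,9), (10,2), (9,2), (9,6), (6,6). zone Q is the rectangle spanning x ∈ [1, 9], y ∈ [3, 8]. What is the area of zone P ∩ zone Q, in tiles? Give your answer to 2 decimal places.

6.00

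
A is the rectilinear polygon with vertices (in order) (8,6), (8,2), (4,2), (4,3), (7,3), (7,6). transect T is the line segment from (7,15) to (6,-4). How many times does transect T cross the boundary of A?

The segment meets the boundary at (6.316,2), (6.368,3).

2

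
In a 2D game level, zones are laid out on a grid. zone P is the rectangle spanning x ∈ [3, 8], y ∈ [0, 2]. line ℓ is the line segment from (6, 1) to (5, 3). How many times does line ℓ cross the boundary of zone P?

1

The segment meets the boundary at (5.5,2).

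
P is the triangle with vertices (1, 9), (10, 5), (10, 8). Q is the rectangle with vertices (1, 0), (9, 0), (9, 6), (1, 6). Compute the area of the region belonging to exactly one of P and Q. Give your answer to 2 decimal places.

60.81

|P| = 13.5, |Q| = 48, |P∩Q| = 0.3472.
|P △ Q| = |P| + |Q| − 2·|P∩Q| = 13.5 + 48 − 0.6944 = 60.81.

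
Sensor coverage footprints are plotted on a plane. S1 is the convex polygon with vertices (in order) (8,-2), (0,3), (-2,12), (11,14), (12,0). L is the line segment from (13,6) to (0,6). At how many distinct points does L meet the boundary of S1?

1

The segment meets the boundary at (11.571,6).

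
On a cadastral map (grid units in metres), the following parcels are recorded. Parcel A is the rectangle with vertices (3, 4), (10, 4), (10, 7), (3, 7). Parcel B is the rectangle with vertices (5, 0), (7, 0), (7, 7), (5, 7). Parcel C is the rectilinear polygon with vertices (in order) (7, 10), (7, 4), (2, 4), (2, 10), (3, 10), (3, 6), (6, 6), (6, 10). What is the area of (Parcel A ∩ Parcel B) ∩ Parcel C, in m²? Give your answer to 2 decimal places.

5.00

The region (Parcel A ∩ Parcel B) ∩ Parcel C is the polygon with vertices (7,4), (5,4), (5,6), (6,6), (6,7), (7,7).
By the shoelace formula its area is 5.00.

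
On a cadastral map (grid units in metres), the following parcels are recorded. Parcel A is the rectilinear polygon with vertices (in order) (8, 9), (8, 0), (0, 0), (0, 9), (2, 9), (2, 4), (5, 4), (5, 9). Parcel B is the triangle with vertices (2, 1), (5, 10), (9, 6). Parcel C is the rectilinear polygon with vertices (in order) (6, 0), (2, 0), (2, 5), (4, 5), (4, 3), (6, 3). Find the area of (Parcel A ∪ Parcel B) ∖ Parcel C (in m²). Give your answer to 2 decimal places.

|Parcel A ∪ Parcel B| = 64.3571.
|(Parcel A ∪ Parcel B) ∩ Parcel C| = 14.8333.
|(Parcel A ∪ Parcel B) ∖ Parcel C| = 64.3571 − 14.8333 = 49.52.

49.52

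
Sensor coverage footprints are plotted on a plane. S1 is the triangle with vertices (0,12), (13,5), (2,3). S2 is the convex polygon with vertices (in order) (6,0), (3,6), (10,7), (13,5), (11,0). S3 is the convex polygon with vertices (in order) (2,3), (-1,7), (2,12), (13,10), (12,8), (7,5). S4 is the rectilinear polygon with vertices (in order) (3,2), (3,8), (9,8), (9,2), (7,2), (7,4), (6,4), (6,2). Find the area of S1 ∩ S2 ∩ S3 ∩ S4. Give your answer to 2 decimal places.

9.16

The intersection is the polygon with vertices (9,6.857), (9,6.2), (7,5), (4.083,3.833), (3,6).
By the shoelace formula its area is 9.16.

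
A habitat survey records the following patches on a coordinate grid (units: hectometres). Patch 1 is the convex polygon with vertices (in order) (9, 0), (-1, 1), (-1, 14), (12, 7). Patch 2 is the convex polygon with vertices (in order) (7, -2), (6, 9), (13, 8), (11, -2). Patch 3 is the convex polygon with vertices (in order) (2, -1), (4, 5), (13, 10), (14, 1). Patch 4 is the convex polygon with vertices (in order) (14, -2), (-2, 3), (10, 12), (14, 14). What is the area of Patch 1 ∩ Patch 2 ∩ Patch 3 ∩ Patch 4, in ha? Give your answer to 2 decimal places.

The intersection is the polygon with vertices (9.766,8.203), (12,7), (9.077,0.179), (8.375,0.062), (6.941,0.206), (6.795,0.252), (6.25,6.25).
By the shoelace formula its area is 29.81.

29.81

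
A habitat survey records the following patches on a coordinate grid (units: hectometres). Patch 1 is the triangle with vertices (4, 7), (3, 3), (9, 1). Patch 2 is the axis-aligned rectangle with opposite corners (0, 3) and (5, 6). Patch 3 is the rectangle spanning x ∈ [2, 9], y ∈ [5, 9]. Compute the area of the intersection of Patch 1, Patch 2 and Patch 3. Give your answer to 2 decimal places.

1.36

The intersection is the polygon with vertices (4.833,6), (5,5.8), (5,5), (3.5,5), (3.75,6).
By the shoelace formula its area is 1.36.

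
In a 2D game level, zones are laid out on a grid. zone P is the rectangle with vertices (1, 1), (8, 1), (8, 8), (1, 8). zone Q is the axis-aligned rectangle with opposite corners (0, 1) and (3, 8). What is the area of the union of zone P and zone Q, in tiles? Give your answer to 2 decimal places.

By inclusion–exclusion:
Individual areas: |zone P| = 49, |zone Q| = 21.
|zone P∩zone Q|: x∈[1,3], y∈[1,8] → 2·7 = 14.
|zone P ∪ zone Q| = 70 − 14 = 56.00.

56.00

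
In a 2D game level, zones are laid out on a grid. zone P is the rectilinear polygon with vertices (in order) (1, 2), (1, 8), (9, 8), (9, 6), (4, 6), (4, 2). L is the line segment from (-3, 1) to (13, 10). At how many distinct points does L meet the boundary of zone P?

4

The segment meets the boundary at (9,7.75), (5.889,6), (4,4.938), (1,3.25).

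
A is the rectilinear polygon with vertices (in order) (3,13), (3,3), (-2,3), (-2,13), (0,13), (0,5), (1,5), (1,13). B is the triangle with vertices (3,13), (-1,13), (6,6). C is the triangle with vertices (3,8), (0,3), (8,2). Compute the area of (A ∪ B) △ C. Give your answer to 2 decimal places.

|A ∪ B| = 49.5.
|(A ∪ B) ∩ C| = 7.5.
|(A ∪ B) △ C| = 49.5 + 21.5 − 15 = 56.00.

56.00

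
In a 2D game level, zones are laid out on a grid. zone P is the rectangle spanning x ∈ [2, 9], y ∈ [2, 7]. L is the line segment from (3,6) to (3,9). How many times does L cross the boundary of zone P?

The segment meets the boundary at (3,7).

1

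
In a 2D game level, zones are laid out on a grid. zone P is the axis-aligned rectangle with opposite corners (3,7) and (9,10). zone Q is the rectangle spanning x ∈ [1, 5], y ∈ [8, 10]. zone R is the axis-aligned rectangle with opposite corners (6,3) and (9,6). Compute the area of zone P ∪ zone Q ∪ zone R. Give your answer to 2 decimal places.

By inclusion–exclusion:
Individual areas: |zone P| = 18, |zone Q| = 8, |zone R| = 9.
|zone P∩zone Q|: x∈[3,5], y∈[8,10] → 2·2 = 4.
|zone P∩zone R| = 0 (no overlap).
|zone Q∩zone R| = 0 (no overlap).
|zone P∩zone Q∩zone R| = 0.
|zone P ∪ zone Q ∪ zone R| = 35 − 4 + 0 = 31.00.

31.00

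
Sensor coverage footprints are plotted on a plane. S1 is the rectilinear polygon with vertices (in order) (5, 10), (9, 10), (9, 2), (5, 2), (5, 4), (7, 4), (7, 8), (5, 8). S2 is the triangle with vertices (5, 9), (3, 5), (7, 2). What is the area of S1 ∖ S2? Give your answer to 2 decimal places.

|S1| = 24, |S1∩S2| = 2.0714.
|S1 ∖ S2| = |S1| − |S1∩S2| = 24 − 2.0714 = 21.93.

21.93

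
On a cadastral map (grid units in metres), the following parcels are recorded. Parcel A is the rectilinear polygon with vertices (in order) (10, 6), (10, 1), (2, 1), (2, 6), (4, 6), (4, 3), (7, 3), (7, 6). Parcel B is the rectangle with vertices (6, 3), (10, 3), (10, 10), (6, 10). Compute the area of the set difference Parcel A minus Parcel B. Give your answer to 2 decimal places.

22.00

|Parcel A| = 31, |Parcel A∩Parcel B| = 9.
|Parcel A ∖ Parcel B| = |Parcel A| − |Parcel A∩Parcel B| = 31 − 9 = 22.00.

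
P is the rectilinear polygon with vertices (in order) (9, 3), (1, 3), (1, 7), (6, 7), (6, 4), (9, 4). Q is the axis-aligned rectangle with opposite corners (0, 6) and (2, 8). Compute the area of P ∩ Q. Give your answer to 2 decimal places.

1.00

The intersection is the polygon with vertices (1,7), (2,7), (2,6), (1,6).
By the shoelace formula its area is 1.00.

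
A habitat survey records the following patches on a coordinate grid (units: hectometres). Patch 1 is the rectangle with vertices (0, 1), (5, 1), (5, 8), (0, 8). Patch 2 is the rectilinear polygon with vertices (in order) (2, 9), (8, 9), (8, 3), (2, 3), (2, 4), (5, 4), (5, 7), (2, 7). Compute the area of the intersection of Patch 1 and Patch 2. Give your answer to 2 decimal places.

6.00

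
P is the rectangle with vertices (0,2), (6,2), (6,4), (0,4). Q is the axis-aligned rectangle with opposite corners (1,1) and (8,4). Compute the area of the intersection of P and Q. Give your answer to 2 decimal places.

10.00

|P∩Q|: x∈[1,6], y∈[2,4] → 5·2 = 10.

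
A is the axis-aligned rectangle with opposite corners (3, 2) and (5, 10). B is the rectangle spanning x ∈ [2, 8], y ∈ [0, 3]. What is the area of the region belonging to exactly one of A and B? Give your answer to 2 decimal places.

|A∩B|: x∈[3,5], y∈[2,3] → 2·1 = 2.
|A △ B| = |A| + |B| − 2·|A∩B| = 16 + 18 − 4 = 30.00.

30.00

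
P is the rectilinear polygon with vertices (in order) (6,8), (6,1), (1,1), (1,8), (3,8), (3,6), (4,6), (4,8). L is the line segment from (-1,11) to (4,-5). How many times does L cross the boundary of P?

The segment meets the boundary at (2.125,1), (1,4.6).

2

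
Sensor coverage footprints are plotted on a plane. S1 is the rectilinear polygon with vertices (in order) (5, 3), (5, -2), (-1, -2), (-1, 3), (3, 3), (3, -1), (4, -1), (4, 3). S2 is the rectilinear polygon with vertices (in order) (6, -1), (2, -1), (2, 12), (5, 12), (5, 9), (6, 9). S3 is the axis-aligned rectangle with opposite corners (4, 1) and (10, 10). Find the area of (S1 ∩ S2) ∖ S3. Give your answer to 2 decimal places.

|S1 ∩ S2| = 8.
|(S1 ∩ S2) ∩ S3| = 2.
|(S1 ∩ S2) ∖ S3| = 8 − 2 = 6.00.

6.00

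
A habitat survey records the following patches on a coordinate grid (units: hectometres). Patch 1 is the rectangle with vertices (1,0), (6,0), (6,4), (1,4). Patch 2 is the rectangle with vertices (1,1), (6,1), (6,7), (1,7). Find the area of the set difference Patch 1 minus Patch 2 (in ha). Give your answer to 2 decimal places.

5.00

|Patch 1∩Patch 2|: x∈[1,6], y∈[1,4] → 5·3 = 15.
|Patch 1| = 20.
|Patch 1 ∖ Patch 2| = |Patch 1| − |Patch 1∩Patch 2| = 20 − 15 = 5.00.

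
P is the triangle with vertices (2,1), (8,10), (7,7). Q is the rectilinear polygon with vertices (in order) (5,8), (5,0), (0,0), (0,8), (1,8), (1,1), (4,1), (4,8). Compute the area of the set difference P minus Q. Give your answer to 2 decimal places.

|P| = 4.5, |P∩Q| = 0.75.
|P ∖ Q| = |P| − |P∩Q| = 4.5 − 0.75 = 3.75.

3.75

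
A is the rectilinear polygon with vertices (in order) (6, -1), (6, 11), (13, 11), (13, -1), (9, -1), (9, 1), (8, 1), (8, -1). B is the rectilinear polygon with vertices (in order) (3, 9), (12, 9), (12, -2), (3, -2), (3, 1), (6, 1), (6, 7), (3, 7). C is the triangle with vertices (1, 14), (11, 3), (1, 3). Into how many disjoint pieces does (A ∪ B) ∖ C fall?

(A ∪ B) ∖ C is a single connected region.

1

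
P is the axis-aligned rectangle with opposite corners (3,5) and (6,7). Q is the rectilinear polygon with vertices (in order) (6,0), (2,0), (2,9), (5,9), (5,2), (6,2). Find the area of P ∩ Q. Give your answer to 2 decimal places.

The intersection is the polygon with vertices (3,5), (3,7), (5,7), (5,5).
By the shoelace formula its area is 4.00.

4.00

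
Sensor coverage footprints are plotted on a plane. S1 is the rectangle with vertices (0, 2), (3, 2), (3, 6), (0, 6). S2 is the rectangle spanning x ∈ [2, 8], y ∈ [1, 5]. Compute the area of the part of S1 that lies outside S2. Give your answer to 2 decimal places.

|S1∩S2|: x∈[2,3], y∈[2,5] → 1·3 = 3.
|S1| = 12.
|S1 ∖ S2| = |S1| − |S1∩S2| = 12 − 3 = 9.00.

9.00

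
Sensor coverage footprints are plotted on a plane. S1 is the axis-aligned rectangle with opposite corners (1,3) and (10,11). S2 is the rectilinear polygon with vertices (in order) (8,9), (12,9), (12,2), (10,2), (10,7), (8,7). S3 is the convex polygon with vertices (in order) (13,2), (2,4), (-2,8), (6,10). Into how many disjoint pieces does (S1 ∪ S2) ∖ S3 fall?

3

(S1 ∪ S2) ∖ S3 splits into 3 disjoint pieces (area 4.25, area 30.6964, area 0.7273).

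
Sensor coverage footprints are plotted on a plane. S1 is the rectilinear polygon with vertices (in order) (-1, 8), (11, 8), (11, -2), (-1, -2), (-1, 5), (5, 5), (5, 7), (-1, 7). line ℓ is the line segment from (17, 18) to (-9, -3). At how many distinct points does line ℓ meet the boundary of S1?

The segment meets the boundary at (-1,3.462), (0.905,5), (3.381,7), (4.619,8).

4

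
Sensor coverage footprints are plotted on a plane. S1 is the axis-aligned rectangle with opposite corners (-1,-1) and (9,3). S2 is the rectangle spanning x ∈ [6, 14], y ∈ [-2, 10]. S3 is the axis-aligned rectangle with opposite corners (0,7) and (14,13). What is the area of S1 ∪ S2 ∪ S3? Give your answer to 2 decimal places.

184.00

By inclusion–exclusion:
Individual areas: |S1| = 40, |S2| = 96, |S3| = 84.
|S1∩S2|: x∈[6,9], y∈[-1,3] → 3·4 = 12.
|S1∩S3| = 0 (no overlap).
|S2∩S3|: x∈[6,14], y∈[7,10] → 8·3 = 24.
|S1∩S2∩S3| = 0.
|S1 ∪ S2 ∪ S3| = 220 − 36 + 0 = 184.00.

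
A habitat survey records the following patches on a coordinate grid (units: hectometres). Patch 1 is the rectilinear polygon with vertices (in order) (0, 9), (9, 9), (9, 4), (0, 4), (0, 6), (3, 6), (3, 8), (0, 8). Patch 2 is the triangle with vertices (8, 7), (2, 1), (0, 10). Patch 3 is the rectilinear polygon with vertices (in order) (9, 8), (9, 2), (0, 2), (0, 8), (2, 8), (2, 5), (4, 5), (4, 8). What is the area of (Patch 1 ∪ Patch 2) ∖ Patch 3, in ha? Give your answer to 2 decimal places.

|Patch 1 ∪ Patch 2| = 50.3889.
|(Patch 1 ∪ Patch 2) ∩ Patch 3| = 33.5556.
|(Patch 1 ∪ Patch 2) ∖ Patch 3| = 50.3889 − 33.5556 = 16.83.

16.83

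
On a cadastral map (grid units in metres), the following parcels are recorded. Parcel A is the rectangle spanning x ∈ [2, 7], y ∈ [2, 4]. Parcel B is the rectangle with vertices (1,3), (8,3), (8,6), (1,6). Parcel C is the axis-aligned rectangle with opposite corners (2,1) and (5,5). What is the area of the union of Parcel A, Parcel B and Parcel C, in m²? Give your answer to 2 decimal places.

29.00

By inclusion–exclusion:
Individual areas: |Parcel A| = 10, |Parcel B| = 21, |Parcel C| = 12.
|Parcel A∩Parcel B|: x∈[2,7], y∈[3,4] → 5·1 = 5.
|Parcel A∩Parcel C|: x∈[2,5], y∈[2,4] → 3·2 = 6.
|Parcel B∩Parcel C|: x∈[2,5], y∈[3,5] → 3·2 = 6.
|Parcel A∩Parcel B∩Parcel C| = 3.
|Parcel A ∪ Parcel B ∪ Parcel C| = 43 − 17 + 3 = 29.00.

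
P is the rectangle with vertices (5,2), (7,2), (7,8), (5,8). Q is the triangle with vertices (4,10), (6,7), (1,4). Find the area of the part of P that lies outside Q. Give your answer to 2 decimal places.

|P| = 12, |P∩Q| = 0.9667.
|P ∖ Q| = |P| − |P∩Q| = 12 − 0.9667 = 11.03.

11.03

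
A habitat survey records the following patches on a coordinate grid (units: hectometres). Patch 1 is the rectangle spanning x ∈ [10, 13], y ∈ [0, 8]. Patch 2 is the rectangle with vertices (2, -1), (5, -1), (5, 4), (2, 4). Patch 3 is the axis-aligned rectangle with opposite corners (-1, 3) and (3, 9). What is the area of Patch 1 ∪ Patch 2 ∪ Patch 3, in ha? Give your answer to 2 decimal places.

By inclusion–exclusion:
Individual areas: |Patch 1| = 24, |Patch 2| = 15, |Patch 3| = 24.
|Patch 1∩Patch 2| = 0 (no overlap).
|Patch 1∩Patch 3| = 0 (no overlap).
|Patch 2∩Patch 3|: x∈[2,3], y∈[3,4] → 1·1 = 1.
|Patch 1∩Patch 2∩Patch 3| = 0.
|Patch 1 ∪ Patch 2 ∪ Patch 3| = 63 − 1 + 0 = 62.00.

62.00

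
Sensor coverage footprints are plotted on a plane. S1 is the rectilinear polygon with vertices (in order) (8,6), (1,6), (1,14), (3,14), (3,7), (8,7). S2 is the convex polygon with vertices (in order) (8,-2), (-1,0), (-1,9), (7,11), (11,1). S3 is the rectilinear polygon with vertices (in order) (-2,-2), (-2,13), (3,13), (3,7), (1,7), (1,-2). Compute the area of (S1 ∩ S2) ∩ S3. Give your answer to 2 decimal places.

|S1 ∩ S2| = 12.5.
|(S1 ∩ S2) ∩ S3| = 5.50.

5.50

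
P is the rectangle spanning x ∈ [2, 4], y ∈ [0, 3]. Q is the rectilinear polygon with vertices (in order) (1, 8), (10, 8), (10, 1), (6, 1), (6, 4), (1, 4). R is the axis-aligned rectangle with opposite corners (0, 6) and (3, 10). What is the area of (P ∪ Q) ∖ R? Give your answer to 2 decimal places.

50.00

|P ∪ Q| = 54.
|(P ∪ Q) ∩ R| = 4.
|(P ∪ Q) ∖ R| = 54 − 4 = 50.00.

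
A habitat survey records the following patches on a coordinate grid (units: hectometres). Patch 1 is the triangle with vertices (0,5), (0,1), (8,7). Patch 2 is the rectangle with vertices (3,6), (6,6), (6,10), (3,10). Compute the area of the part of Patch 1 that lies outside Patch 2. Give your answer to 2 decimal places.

15.50

|Patch 1| = 16, |Patch 1∩Patch 2| = 0.5.
|Patch 1 ∖ Patch 2| = |Patch 1| − |Patch 1∩Patch 2| = 16 − 0.5 = 15.50.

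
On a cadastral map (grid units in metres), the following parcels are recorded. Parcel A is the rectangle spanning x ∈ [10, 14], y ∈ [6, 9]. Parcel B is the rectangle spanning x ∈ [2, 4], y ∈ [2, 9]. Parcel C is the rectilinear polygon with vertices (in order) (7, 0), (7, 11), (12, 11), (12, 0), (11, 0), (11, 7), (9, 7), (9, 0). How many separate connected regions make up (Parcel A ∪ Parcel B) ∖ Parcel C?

3

(Parcel A ∪ Parcel B) ∖ Parcel C splits into 3 disjoint pieces (area 6, area 1, area 14).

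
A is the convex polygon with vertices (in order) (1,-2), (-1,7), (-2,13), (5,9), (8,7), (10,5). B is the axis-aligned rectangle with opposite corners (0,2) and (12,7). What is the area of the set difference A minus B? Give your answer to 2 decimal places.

42.31

|A| = 84.5, |A∩B| = 42.1865.
|A ∖ B| = |A| − |A∩B| = 84.5 − 42.1865 = 42.31.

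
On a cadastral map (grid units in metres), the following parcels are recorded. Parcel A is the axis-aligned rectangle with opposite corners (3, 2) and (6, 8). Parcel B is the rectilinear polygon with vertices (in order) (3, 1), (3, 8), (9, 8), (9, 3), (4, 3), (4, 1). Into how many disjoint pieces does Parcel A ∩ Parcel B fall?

Parcel A ∩ Parcel B is a single connected region.

1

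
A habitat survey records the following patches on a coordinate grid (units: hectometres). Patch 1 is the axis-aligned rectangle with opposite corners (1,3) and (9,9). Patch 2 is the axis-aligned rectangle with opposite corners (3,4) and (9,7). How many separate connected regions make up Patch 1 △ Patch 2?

1

Patch 1 △ Patch 2 is a single connected region.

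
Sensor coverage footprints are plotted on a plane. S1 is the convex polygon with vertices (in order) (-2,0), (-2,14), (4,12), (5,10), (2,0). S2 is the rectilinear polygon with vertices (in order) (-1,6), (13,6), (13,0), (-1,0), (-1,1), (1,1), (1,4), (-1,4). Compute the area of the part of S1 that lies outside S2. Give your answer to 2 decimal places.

|S1| = 74, |S1∩S2| = 17.4.
|S1 ∖ S2| = |S1| − |S1∩S2| = 74 − 17.4 = 56.60.

56.60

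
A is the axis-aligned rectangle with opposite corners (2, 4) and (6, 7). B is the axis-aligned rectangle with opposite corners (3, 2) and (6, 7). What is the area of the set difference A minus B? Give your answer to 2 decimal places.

3.00

|A∩B|: x∈[3,6], y∈[4,7] → 3·3 = 9.
|A| = 12.
|A ∖ B| = |A| − |A∩B| = 12 − 9 = 3.00.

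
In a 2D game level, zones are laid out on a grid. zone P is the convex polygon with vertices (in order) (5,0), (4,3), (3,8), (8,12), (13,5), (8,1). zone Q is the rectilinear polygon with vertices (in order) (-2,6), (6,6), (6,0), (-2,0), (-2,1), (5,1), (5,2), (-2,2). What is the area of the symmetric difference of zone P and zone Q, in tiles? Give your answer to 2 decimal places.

|zone P| = 69, |zone Q| = 41, |zone P∩zone Q| = 10.7333.
|zone P △ zone Q| = |zone P| + |zone Q| − 2·|zone P∩zone Q| = 69 + 41 − 21.4667 = 88.53.

88.53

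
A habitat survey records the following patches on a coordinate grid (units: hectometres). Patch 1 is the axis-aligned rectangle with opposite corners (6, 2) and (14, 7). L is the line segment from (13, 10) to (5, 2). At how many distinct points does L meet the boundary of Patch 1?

2

The segment meets the boundary at (6,3), (10,7).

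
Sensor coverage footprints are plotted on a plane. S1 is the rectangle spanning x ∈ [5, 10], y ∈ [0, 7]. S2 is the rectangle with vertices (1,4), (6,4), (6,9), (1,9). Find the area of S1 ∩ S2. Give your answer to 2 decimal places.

|S1∩S2|: x∈[5,6], y∈[4,7] → 1·3 = 3.

3.00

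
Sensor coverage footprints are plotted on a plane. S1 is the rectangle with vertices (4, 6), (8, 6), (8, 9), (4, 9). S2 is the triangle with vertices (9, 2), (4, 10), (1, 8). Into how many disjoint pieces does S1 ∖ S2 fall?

1

S1 ∖ S2 is a single connected region.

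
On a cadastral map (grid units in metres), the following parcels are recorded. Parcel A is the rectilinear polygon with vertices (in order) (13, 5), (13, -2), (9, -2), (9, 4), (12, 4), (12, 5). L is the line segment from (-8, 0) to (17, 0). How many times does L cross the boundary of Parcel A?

The segment meets the boundary at (13,0), (9,0).

2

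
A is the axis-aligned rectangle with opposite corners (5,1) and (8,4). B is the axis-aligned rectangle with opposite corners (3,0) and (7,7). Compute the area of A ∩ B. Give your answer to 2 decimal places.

|A∩B|: x∈[5,7], y∈[1,4] → 2·3 = 6.

6.00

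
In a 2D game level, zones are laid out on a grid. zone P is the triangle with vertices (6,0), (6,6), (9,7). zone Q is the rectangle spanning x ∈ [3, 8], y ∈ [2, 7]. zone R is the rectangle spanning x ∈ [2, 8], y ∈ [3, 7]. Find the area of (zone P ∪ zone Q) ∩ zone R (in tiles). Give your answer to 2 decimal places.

20.00

The region (zone P ∪ zone Q) ∩ zone R is the polygon with vertices (3,7), (8,7), (8,6.667), (8,4.667), (8,3), (3,3).
By the shoelace formula its area is 20.00.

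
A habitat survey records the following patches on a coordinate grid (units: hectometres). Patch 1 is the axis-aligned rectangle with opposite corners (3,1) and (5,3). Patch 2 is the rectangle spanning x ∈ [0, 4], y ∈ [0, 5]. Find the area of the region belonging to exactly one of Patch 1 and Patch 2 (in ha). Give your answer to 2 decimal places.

20.00

|Patch 1∩Patch 2|: x∈[3,4], y∈[1,3] → 1·2 = 2.
|Patch 1 △ Patch 2| = |Patch 1| + |Patch 2| − 2·|Patch 1∩Patch 2| = 4 + 20 − 4 = 20.00.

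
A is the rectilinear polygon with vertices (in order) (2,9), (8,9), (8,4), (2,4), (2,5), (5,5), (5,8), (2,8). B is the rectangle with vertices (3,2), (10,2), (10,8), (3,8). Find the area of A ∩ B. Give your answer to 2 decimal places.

14.00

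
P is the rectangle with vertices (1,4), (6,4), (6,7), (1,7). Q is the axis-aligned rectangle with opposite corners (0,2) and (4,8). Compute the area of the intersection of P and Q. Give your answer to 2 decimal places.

|P∩Q|: x∈[1,4], y∈[4,7] → 3·3 = 9.

9.00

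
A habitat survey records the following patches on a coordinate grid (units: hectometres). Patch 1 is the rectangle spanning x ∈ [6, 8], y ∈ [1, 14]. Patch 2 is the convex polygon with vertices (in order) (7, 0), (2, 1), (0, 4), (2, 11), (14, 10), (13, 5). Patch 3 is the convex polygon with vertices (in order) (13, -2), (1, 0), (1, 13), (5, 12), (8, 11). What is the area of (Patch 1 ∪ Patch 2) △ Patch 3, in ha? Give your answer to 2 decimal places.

|Patch 1 ∪ Patch 2| = 117.8333.
|(Patch 1 ∪ Patch 2) ∩ Patch 3| = 85.5863.
|(Patch 1 ∪ Patch 2) △ Patch 3| = 117.8333 + 119 − 171.1725 = 65.66.

65.66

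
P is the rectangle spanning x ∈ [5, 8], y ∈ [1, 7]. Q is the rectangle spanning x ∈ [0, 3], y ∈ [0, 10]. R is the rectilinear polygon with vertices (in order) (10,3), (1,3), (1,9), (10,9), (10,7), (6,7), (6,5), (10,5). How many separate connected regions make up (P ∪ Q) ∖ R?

3

(P ∪ Q) ∖ R splits into 3 disjoint pieces (area 6, area 4, area 18).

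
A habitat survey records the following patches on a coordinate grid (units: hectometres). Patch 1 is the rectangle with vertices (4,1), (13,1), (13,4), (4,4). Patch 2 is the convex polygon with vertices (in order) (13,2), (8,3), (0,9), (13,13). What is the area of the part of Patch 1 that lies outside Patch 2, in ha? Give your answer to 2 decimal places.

18.83

|Patch 1| = 27, |Patch 1∩Patch 2| = 8.1667.
|Patch 1 ∖ Patch 2| = |Patch 1| − |Patch 1∩Patch 2| = 27 − 8.1667 = 18.83.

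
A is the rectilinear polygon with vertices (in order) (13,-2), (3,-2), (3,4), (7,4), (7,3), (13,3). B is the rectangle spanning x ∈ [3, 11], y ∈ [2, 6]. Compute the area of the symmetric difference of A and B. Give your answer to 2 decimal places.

62.00

|A| = 54, |B| = 32, |A∩B| = 12.
|A △ B| = |A| + |B| − 2·|A∩B| = 54 + 32 − 24 = 62.00.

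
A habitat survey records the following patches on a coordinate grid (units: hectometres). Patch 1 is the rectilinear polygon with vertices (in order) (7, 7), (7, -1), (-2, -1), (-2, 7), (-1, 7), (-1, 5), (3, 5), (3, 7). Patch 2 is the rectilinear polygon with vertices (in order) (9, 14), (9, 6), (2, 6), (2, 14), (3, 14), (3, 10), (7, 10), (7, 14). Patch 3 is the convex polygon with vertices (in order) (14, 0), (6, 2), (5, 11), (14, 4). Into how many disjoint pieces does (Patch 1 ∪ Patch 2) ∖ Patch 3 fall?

(Patch 1 ∪ Patch 2) ∖ Patch 3 splits into 2 disjoint pieces (area 72.3194, area 10.8651).

2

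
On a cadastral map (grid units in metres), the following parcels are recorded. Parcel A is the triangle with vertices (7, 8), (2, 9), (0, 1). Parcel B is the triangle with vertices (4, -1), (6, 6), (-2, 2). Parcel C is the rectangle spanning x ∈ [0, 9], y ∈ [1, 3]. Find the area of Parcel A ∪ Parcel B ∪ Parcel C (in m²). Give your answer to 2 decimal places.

By inclusion–exclusion:
Individual areas: |Parcel A| = 21, |Parcel B| = 24, |Parcel C| = 18.
|Parcel A∩Parcel B| = 3.4286.
|Parcel A∩Parcel C| = 1.5.
|Parcel B∩Parcel C| = 9.7143.
|Parcel A∩Parcel B∩Parcel C| = 1.5.
|Parcel A ∪ Parcel B ∪ Parcel C| = 63 − 14.6429 + 1.5 = 49.86.

49.86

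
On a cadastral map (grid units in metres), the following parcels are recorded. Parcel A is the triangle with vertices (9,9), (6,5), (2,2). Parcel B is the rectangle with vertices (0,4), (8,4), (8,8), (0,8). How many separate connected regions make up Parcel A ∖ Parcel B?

2

Parcel A ∖ Parcel B splits into 2 disjoint pieces (area 0.1667, area 0.6667).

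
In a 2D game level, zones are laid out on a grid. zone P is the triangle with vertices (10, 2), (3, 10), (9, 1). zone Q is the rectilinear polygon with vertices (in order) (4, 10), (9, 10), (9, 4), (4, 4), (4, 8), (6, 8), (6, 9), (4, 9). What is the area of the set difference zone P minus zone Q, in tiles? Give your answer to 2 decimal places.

|zone P| = 7.5, |zone P∩zone Q| = 3.3333.
|zone P ∖ zone Q| = |zone P| − |zone P∩zone Q| = 7.5 − 3.3333 = 4.17.

4.17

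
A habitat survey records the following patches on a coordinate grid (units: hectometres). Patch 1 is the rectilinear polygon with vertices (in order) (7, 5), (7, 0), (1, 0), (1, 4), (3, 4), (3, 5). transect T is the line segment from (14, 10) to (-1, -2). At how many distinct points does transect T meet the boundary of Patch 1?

2

The segment meets the boundary at (1.5,0), (7,4.4).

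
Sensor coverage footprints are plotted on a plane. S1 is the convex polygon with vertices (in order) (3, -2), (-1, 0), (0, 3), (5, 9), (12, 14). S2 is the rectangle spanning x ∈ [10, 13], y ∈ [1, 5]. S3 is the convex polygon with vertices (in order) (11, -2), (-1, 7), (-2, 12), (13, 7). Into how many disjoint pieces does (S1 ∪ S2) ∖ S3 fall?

3

(S1 ∪ S2) ∖ S3 splits into 3 disjoint pieces (area 25.2875, area 10.6858, area 3.5556).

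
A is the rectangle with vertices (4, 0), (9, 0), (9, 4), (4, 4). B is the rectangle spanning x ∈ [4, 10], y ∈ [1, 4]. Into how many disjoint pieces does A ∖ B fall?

A ∖ B is a single connected region.

1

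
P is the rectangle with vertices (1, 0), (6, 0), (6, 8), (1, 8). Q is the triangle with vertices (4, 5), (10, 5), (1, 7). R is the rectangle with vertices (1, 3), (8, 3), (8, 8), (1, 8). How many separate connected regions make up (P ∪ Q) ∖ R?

(P ∪ Q) ∖ R splits into 2 disjoint pieces (area 15, area 0.4444).

2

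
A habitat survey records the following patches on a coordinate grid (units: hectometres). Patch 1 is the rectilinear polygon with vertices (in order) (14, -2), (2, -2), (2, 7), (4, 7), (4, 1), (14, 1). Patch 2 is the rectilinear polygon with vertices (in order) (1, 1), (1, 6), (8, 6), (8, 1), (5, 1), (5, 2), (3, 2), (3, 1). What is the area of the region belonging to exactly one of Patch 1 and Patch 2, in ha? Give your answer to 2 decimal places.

|Patch 1| = 48, |Patch 2| = 33, |Patch 1∩Patch 2| = 9.
|Patch 1 △ Patch 2| = |Patch 1| + |Patch 2| − 2·|Patch 1∩Patch 2| = 48 + 33 − 18 = 63.00.

63.00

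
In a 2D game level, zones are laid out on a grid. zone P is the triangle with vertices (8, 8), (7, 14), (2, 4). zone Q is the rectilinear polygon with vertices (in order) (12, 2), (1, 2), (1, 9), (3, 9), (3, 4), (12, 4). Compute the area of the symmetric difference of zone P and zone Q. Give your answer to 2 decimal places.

50.67

|zone P| = 20, |zone Q| = 32, |zone P∩zone Q| = 0.6667.
|zone P △ zone Q| = |zone P| + |zone Q| − 2·|zone P∩zone Q| = 20 + 32 − 1.3333 = 50.67.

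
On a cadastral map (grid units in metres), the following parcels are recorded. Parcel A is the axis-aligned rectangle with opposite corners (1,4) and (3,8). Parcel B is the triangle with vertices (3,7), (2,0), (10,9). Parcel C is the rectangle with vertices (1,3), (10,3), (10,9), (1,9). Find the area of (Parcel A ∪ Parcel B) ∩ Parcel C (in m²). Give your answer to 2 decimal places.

The region (Parcel A ∪ Parcel B) ∩ Parcel C is the polygon with vertices (1,8), (3,8), (3,7), (10,9), (4.667,3), (2.429,3), (2.571,4), (1,4).
By the shoelace formula its area is 27.50.

27.50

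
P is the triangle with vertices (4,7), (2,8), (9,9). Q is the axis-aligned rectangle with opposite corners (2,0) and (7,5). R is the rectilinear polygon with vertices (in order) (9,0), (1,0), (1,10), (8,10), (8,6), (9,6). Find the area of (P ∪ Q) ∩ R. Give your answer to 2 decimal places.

29.37

|P ∪ Q| = 29.5.
|(P ∪ Q) ∩ R| = 29.37.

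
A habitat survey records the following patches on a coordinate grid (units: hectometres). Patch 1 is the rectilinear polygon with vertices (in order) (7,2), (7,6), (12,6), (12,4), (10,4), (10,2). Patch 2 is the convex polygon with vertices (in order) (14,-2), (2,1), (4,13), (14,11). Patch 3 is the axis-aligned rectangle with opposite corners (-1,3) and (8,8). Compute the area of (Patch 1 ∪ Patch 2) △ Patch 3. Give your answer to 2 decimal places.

132.50

|Patch 1 ∪ Patch 2| = 140.
|(Patch 1 ∪ Patch 2) ∩ Patch 3| = 26.25.
|(Patch 1 ∪ Patch 2) △ Patch 3| = 140 + 45 − 52.5 = 132.50.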